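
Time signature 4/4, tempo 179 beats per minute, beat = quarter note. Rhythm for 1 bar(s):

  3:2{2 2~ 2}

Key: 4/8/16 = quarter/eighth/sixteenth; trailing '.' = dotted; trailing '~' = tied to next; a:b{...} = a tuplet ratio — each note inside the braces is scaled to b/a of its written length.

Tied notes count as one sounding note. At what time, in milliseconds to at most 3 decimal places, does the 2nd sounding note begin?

note 2 onset = 4/3b = 446.927ms

1. 0.0ms @ 0 + 446.927ms (4/3)
2. 446.927ms @ 4/3 + 893.855ms (8/3)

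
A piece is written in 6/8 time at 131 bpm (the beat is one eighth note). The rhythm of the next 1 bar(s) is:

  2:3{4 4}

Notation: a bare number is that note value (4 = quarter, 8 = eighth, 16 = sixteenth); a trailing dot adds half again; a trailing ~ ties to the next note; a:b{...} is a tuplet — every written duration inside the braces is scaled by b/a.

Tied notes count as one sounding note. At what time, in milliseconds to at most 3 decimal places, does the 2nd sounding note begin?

1. 0.0ms @ 0 + 1374.046ms (3)
2. 1374.046ms @ 3 + 1374.046ms (3)

note 2 onset = 3b = 1374.046ms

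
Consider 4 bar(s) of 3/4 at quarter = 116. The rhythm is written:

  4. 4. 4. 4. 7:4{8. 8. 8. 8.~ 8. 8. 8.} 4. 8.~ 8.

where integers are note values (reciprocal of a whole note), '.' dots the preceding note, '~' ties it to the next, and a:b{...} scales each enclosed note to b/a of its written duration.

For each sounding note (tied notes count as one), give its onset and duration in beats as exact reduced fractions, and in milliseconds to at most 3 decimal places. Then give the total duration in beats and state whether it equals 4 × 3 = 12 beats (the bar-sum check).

1) 0.0ms=0b +775.862ms=3/2b
2) 775.862ms=3/2b +775.862ms=3/2b
3) 1551.724ms=3b +775.862ms=3/2b
4) 2327.586ms=9/2b +775.862ms=3/2b
5) 3103.448ms=6b +221.675ms=3/7b
6) 3325.123ms=45/7b +221.675ms=3/7b
7) 3546.798ms=48/7b +221.675ms=3/7b
8) 3768.473ms=51/7b +443.35ms=6/7b
9) 4211.823ms=57/7b +221.675ms=3/7b
10) 4433.498ms=60/7b +221.675ms=3/7b
11) 4655.172ms=9b +775.862ms=3/2b
12) 5431.034ms=21/2b +775.862ms=3/2b
Σ=12b of 12 (116bpm 3/4) — PASS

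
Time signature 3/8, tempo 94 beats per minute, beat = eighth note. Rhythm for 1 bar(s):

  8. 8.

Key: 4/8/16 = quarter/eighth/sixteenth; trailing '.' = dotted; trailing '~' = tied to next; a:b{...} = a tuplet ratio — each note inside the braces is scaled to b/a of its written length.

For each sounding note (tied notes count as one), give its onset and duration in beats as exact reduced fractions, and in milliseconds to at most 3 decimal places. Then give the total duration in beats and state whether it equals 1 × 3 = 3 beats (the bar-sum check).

1) 0.0ms=0b +957.447ms=3/2b
2) 957.447ms=3/2b +957.447ms=3/2b
Σ=3b of 3 (94bpm 3/8) — PASS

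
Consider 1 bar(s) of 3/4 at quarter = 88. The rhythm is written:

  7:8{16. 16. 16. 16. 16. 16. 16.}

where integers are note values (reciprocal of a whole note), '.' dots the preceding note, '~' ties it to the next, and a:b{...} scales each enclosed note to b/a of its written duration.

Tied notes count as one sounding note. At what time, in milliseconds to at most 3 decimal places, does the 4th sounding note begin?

note 4 onset = 9/7b = 876.623ms

1. 0.0ms @ 0 + 292.208ms (3/7)
2. 292.208ms @ 3/7 + 292.208ms (3/7)
3. 584.416ms @ 6/7 + 292.208ms (3/7)
4. 876.623ms @ 9/7 + 292.208ms (3/7)
5. 1168.831ms @ 12/7 + 292.208ms (3/7)
6. 1461.039ms @ 15/7 + 292.208ms (3/7)
7. 1753.247ms @ 18/7 + 292.208ms (3/7)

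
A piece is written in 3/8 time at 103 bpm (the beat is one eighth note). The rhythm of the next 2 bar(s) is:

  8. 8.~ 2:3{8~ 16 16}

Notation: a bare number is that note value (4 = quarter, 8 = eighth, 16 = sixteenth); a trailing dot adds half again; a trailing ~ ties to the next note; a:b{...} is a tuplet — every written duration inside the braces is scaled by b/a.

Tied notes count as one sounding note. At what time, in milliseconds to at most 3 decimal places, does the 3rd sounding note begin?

note 3 onset = 21/4b = 3058.252ms

1. 0.0ms @ 0 + 873.786ms (3/2)
2. 873.786ms @ 3/2 + 2184.466ms (15/4)
3. 3058.252ms @ 21/4 + 436.893ms (3/4)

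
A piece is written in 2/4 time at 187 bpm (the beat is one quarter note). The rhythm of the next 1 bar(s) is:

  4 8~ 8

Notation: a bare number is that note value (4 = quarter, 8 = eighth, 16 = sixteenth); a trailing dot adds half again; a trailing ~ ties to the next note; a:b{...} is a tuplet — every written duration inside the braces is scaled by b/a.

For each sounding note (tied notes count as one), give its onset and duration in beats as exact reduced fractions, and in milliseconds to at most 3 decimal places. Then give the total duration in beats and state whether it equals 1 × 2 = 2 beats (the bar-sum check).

1) 0.0ms=0b +320.856ms=1b
2) 320.856ms=1b +320.856ms=1b
Σ=2b of 2 (187bpm 2/4) — PASS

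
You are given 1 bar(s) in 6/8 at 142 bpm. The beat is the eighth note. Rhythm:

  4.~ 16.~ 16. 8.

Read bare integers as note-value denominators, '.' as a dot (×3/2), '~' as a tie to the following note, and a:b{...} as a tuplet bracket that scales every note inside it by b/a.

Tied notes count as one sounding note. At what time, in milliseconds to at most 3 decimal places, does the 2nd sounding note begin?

1. 0.0ms @ 0 + 1901.408ms (9/2)
2. 1901.408ms @ 9/2 + 633.803ms (3/2)

note 2 onset = 9/2b = 1901.408ms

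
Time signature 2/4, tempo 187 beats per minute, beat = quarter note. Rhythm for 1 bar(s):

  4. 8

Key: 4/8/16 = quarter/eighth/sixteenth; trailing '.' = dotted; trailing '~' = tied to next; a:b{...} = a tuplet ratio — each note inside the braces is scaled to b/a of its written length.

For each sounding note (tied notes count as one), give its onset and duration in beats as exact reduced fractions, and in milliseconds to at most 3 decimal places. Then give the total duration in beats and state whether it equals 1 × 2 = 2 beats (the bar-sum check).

1) 0.0ms=0b +481.283ms=3/2b
2) 481.283ms=3/2b +160.428ms=1/2b
Σ=2b of 2 (187bpm 2/4) — PASS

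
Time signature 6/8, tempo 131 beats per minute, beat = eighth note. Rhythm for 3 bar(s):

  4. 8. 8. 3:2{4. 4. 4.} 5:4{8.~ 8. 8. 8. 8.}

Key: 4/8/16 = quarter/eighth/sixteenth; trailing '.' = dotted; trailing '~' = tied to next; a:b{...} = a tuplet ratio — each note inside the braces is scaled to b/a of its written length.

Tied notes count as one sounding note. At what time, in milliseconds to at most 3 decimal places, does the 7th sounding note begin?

1. 0.0ms @ 0 + 1374.046ms (3)
2. 1374.046ms @ 3 + 687.023ms (3/2)
3. 2061.069ms @ 9/2 + 687.023ms (3/2)
4. 2748.092ms @ 6 + 916.031ms (2)
5. 3664.122ms @ 8 + 916.031ms (2)
6. 4580.153ms @ 10 + 916.031ms (2)
7. 5496.183ms @ 12 + 1099.237ms (12/5)
8. 6595.42ms @ 72/5 + 549.618ms (6/5)
9. 7145.038ms @ 78/5 + 549.618ms (6/5)
10. 7694.656ms @ 84/5 + 549.618ms (6/5)

note 7 onset = 12b = 5496.183ms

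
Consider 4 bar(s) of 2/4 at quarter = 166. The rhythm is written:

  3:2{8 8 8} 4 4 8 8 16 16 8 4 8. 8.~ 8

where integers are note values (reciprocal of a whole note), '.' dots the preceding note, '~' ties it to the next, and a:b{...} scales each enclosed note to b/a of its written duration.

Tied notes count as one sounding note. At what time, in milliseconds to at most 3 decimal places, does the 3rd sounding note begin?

note 3 onset = 2/3b = 240.964ms

1. 0.0ms @ 0 + 120.482ms (1/3)
2. 120.482ms @ 1/3 + 120.482ms (1/3)
3. 240.964ms @ 2/3 + 120.482ms (1/3)
4. 361.446ms @ 1 + 361.446ms (1)
5. 722.892ms @ 2 + 361.446ms (1)
6. 1084.337ms @ 3 + 180.723ms (1/2)
7. 1265.06ms @ 7/2 + 180.723ms (1/2)
8. 1445.783ms @ 4 + 90.361ms (1/4)
9. 1536.145ms @ 17/4 + 90.361ms (1/4)
10. 1626.506ms @ 9/2 + 180.723ms (1/2)
11. 1807.229ms @ 5 + 361.446ms (1)
12. 2168.675ms @ 6 + 271.084ms (3/4)
13. 2439.759ms @ 27/4 + 451.807ms (5/4)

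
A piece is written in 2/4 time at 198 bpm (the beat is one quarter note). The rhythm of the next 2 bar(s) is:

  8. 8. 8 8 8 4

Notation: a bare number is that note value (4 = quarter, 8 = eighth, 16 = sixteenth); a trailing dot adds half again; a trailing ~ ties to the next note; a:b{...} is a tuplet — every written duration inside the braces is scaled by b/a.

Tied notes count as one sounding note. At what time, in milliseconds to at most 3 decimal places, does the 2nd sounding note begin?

note 2 onset = 3/4b = 227.273ms

1. 0.0ms @ 0 + 227.273ms (3/4)
2. 227.273ms @ 3/4 + 227.273ms (3/4)
3. 454.545ms @ 3/2 + 151.515ms (1/2)
4. 606.061ms @ 2 + 151.515ms (1/2)
5. 757.576ms @ 5/2 + 151.515ms (1/2)
6. 909.091ms @ 3 + 303.03ms (1)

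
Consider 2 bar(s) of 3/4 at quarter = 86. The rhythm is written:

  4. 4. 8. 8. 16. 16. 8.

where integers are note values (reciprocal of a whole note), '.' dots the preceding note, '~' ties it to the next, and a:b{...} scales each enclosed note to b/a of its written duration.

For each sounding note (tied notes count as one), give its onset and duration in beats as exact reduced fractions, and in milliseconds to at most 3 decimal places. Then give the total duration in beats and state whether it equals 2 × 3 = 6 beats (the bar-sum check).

1) 0.0ms=0b +1046.512ms=3/2b
2) 1046.512ms=3/2b +1046.512ms=3/2b
3) 2093.023ms=3b +523.256ms=3/4b
4) 2616.279ms=15/4b +523.256ms=3/4b
5) 3139.535ms=9/2b +261.628ms=3/8b
6) 3401.163ms=39/8b +261.628ms=3/8b
7) 3662.791ms=21/4b +523.256ms=3/4b
Σ=6b of 6 (86bpm 3/4) — PASS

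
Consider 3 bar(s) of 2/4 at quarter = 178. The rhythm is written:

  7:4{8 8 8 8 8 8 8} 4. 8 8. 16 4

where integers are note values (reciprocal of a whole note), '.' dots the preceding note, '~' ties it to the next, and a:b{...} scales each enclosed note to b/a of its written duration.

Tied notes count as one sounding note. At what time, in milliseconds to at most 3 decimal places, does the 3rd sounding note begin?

1. 0.0ms @ 0 + 96.308ms (2/7)
2. 96.308ms @ 2/7 + 96.308ms (2/7)
3. 192.616ms @ 4/7 + 96.308ms (2/7)
4. 288.925ms @ 6/7 + 96.308ms (2/7)
5. 385.233ms @ 8/7 + 96.308ms (2/7)
6. 481.541ms @ 10/7 + 96.308ms (2/7)
7. 577.849ms @ 12/7 + 96.308ms (2/7)
8. 674.157ms @ 2 + 505.618ms (3/2)
9. 1179.775ms @ 7/2 + 168.539ms (1/2)
10. 1348.315ms @ 4 + 252.809ms (3/4)
11. 1601.124ms @ 19/4 + 84.27ms (1/4)
12. 1685.393ms @ 5 + 337.079ms (1)

note 3 onset = 4/7b = 192.616ms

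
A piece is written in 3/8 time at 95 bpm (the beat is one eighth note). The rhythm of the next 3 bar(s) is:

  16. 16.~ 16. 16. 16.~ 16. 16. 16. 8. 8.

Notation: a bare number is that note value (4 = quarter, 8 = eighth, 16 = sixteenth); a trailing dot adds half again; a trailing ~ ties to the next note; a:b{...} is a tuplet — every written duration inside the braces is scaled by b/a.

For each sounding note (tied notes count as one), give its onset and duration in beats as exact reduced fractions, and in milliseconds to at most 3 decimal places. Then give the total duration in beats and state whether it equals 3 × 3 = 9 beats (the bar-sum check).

1) 0.0ms=0b +473.684ms=3/4b
2) 473.684ms=3/4b +947.368ms=3/2b
3) 1421.053ms=9/4b +473.684ms=3/4b
4) 1894.737ms=3b +947.368ms=3/2b
5) 2842.105ms=9/2b +473.684ms=3/4b
6) 3315.789ms=21/4b +473.684ms=3/4b
7) 3789.474ms=6b +947.368ms=3/2b
8) 4736.842ms=15/2b +947.368ms=3/2b
Σ=9b of 9 (95bpm 3/8) — PASS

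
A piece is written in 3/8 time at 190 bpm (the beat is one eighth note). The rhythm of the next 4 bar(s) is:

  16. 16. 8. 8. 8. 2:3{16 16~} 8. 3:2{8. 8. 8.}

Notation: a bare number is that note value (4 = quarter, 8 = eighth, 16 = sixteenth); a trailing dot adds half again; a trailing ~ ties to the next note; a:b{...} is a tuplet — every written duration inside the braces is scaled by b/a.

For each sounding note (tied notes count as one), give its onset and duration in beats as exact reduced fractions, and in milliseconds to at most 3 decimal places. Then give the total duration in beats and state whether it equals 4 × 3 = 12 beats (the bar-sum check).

1) 0.0ms=0b +236.842ms=3/4b
2) 236.842ms=3/4b +236.842ms=3/4b
3) 473.684ms=3/2b +473.684ms=3/2b
4) 947.368ms=3b +473.684ms=3/2b
5) 1421.053ms=9/2b +473.684ms=3/2b
6) 1894.737ms=6b +236.842ms=3/4b
7) 2131.579ms=27/4b +710.526ms=9/4b
8) 2842.105ms=9b +315.789ms=1b
9) 3157.895ms=10b +315.789ms=1b
10) 3473.684ms=11b +315.789ms=1b
Σ=12b of 12 (190bpm 3/8) — PASS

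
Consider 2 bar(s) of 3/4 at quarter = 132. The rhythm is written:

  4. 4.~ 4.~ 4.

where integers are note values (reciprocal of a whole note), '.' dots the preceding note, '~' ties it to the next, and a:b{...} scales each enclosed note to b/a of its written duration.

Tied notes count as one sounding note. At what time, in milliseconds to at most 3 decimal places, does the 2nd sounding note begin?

note 2 onset = 3/2b = 681.818ms

1. 0.0ms @ 0 + 681.818ms (3/2)
2. 681.818ms @ 3/2 + 2045.455ms (9/2)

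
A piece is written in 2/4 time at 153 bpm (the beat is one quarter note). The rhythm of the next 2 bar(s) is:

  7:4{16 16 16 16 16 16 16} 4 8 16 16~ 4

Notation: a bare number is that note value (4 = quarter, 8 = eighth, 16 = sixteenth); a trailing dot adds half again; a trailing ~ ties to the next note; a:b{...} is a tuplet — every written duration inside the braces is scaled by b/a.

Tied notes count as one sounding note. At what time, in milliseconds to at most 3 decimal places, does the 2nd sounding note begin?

1. 0.0ms @ 0 + 56.022ms (1/7)
2. 56.022ms @ 1/7 + 56.022ms (1/7)
3. 112.045ms @ 2/7 + 56.022ms (1/7)
4. 168.067ms @ 3/7 + 56.022ms (1/7)
5. 224.09ms @ 4/7 + 56.022ms (1/7)
6. 280.112ms @ 5/7 + 56.022ms (1/7)
7. 336.134ms @ 6/7 + 56.022ms (1/7)
8. 392.157ms @ 1 + 392.157ms (1)
9. 784.314ms @ 2 + 196.078ms (1/2)
10. 980.392ms @ 5/2 + 98.039ms (1/4)
11. 1078.431ms @ 11/4 + 490.196ms (5/4)

note 2 onset = 1/7b = 56.022ms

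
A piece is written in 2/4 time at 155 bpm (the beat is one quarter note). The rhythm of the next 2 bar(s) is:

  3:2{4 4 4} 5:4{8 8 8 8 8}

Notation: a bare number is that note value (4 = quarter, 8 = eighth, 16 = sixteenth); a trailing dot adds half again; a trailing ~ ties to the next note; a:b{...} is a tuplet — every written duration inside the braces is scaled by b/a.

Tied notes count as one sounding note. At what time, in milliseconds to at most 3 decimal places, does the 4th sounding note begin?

note 4 onset = 2b = 774.194ms

1. 0.0ms @ 0 + 258.065ms (2/3)
2. 258.065ms @ 2/3 + 258.065ms (2/3)
3. 516.129ms @ 4/3 + 258.065ms (2/3)
4. 774.194ms @ 2 + 154.839ms (2/5)
5. 929.032ms @ 12/5 + 154.839ms (2/5)
6. 1083.871ms @ 14/5 + 154.839ms (2/5)
7. 1238.71ms @ 16/5 + 154.839ms (2/5)
8. 1393.548ms @ 18/5 + 154.839ms (2/5)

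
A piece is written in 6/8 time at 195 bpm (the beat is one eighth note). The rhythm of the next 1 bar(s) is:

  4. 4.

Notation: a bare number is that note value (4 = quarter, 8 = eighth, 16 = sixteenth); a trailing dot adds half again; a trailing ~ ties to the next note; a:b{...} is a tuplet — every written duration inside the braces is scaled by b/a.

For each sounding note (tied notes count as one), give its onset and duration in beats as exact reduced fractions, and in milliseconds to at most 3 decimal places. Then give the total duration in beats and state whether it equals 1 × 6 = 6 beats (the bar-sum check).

1) 0.0ms=0b +923.077ms=3b
2) 923.077ms=3b +923.077ms=3b
Σ=6b of 6 (195bpm 6/8) — PASS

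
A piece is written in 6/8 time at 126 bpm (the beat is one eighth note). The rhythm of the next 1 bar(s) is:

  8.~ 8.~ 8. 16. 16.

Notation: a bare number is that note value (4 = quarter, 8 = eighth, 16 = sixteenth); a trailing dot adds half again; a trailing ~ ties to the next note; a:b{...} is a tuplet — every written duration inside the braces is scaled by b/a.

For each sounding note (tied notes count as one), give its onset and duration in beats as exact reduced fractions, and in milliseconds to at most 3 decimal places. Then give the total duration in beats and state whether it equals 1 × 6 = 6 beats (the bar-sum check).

1) 0.0ms=0b +2142.857ms=9/2b
2) 2142.857ms=9/2b +357.143ms=3/4b
3) 2500.0ms=21/4b +357.143ms=3/4b
Σ=6b of 6 (126bpm 6/8) — PASS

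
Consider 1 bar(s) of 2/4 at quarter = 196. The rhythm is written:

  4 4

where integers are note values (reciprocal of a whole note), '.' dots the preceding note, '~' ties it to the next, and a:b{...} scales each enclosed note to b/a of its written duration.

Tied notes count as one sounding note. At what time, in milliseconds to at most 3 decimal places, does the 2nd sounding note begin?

1. 0.0ms @ 0 + 306.122ms (1)
2. 306.122ms @ 1 + 306.122ms (1)

note 2 onset = 1b = 306.122ms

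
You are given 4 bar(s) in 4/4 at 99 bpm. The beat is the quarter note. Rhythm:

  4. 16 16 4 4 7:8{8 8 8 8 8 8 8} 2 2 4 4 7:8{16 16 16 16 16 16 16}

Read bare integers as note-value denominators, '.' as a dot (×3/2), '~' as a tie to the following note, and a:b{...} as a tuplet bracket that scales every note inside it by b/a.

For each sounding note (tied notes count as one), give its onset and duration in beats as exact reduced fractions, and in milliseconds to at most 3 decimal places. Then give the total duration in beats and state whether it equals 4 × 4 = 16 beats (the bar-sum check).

1) 0.0ms=0b +909.091ms=3/2b
2) 909.091ms=3/2b +151.515ms=1/4b
3) 1060.606ms=7/4b +151.515ms=1/4b
4) 1212.121ms=2b +606.061ms=1b
5) 1818.182ms=3b +606.061ms=1b
6) 2424.242ms=4b +346.32ms=4/7b
7) 2770.563ms=32/7b +346.32ms=4/7b
8) 3116.883ms=36/7b +346.32ms=4/7b
9) 3463.203ms=40/7b +346.32ms=4/7b
10) 3809.524ms=44/7b +346.32ms=4/7b
11) 4155.844ms=48/7b +346.32ms=4/7b
12) 4502.165ms=52/7b +346.32ms=4/7b
13) 4848.485ms=8b +1212.121ms=2b
14) 6060.606ms=10b +1212.121ms=2b
15) 7272.727ms=12b +606.061ms=1b
16) 7878.788ms=13b +606.061ms=1b
17) 8484.848ms=14b +173.16ms=2/7b
18) 8658.009ms=100/7b +173.16ms=2/7b
19) 8831.169ms=102/7b +173.16ms=2/7b
20) 9004.329ms=104/7b +173.16ms=2/7b
21) 9177.489ms=106/7b +173.16ms=2/7b
22) 9350.649ms=108/7b +173.16ms=2/7b
23) 9523.81ms=110/7b +173.16ms=2/7b
Σ=16b of 16 (99bpm 4/4) — PASS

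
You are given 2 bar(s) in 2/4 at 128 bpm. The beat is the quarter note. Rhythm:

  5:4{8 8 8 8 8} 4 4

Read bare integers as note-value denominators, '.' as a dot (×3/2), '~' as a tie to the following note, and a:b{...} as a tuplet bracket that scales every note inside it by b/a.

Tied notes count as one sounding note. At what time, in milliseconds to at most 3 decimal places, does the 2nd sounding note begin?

1. 0.0ms @ 0 + 187.5ms (2/5)
2. 187.5ms @ 2/5 + 187.5ms (2/5)
3. 375.0ms @ 4/5 + 187.5ms (2/5)
4. 562.5ms @ 6/5 + 187.5ms (2/5)
5. 750.0ms @ 8/5 + 187.5ms (2/5)
6. 937.5ms @ 2 + 468.75ms (1)
7. 1406.25ms @ 3 + 468.75ms (1)

note 2 onset = 2/5b = 187.5ms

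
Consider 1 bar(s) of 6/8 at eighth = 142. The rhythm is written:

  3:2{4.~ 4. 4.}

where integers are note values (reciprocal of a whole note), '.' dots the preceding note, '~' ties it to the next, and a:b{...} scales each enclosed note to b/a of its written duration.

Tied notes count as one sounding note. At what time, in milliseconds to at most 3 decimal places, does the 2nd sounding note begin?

note 2 onset = 4b = 1690.141ms

1. 0.0ms @ 0 + 1690.141ms (4)
2. 1690.141ms @ 4 + 845.07ms (2)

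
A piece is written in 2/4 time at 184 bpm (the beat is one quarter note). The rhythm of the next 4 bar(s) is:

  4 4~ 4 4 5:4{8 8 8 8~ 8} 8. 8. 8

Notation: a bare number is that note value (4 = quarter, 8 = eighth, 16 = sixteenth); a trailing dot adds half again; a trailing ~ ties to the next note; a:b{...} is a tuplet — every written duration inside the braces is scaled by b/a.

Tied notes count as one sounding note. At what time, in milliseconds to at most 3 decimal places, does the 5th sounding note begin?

note 5 onset = 22/5b = 1434.783ms

1. 0.0ms @ 0 + 326.087ms (1)
2. 326.087ms @ 1 + 652.174ms (2)
3. 978.261ms @ 3 + 326.087ms (1)
4. 1304.348ms @ 4 + 130.435ms (2/5)
5. 1434.783ms @ 22/5 + 130.435ms (2/5)
6. 1565.217ms @ 24/5 + 130.435ms (2/5)
7. 1695.652ms @ 26/5 + 260.87ms (4/5)
8. 1956.522ms @ 6 + 244.565ms (3/4)
9. 2201.087ms @ 27/4 + 244.565ms (3/4)
10. 2445.652ms @ 15/2 + 163.043ms (1/2)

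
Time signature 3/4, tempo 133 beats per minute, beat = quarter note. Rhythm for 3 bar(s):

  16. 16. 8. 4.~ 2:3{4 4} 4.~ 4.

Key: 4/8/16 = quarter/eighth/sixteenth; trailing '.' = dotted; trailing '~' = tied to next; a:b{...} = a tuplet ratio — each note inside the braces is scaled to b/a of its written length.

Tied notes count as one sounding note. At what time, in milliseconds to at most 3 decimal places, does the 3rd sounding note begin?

note 3 onset = 3/4b = 338.346ms

1. 0.0ms @ 0 + 169.173ms (3/8)
2. 169.173ms @ 3/8 + 169.173ms (3/8)
3. 338.346ms @ 3/4 + 338.346ms (3/4)
4. 676.692ms @ 3/2 + 1353.383ms (3)
5. 2030.075ms @ 9/2 + 676.692ms (3/2)
6. 2706.767ms @ 6 + 1353.383ms (3)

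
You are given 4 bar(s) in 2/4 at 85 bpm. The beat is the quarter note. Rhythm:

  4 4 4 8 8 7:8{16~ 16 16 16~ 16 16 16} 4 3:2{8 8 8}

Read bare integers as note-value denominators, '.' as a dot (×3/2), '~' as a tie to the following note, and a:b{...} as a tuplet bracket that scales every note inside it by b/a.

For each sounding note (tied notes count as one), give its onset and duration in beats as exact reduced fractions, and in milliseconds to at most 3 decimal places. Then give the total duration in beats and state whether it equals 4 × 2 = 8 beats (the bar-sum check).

1) 0.0ms=0b +705.882ms=1b
2) 705.882ms=1b +705.882ms=1b
3) 1411.765ms=2b +705.882ms=1b
4) 2117.647ms=3b +352.941ms=1/2b
5) 2470.588ms=7/2b +352.941ms=1/2b
6) 2823.529ms=4b +403.361ms=4/7b
7) 3226.891ms=32/7b +201.681ms=2/7b
8) 3428.571ms=34/7b +403.361ms=4/7b
9) 3831.933ms=38/7b +201.681ms=2/7b
10) 4033.613ms=40/7b +201.681ms=2/7b
11) 4235.294ms=6b +705.882ms=1b
12) 4941.176ms=7b +235.294ms=1/3b
13) 5176.471ms=22/3b +235.294ms=1/3b
14) 5411.765ms=23/3b +235.294ms=1/3b
Σ=8b of 8 (85bpm 2/4) — PASS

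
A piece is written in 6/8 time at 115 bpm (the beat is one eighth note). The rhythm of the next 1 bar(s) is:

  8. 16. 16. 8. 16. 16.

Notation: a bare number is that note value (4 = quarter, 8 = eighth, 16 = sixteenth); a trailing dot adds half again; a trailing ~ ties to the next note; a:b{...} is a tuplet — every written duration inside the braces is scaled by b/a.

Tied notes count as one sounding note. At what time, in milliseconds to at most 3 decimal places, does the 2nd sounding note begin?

1. 0.0ms @ 0 + 782.609ms (3/2)
2. 782.609ms @ 3/2 + 391.304ms (3/4)
3. 1173.913ms @ 9/4 + 391.304ms (3/4)
4. 1565.217ms @ 3 + 782.609ms (3/2)
5. 2347.826ms @ 9/2 + 391.304ms (3/4)
6. 2739.13ms @ 21/4 + 391.304ms (3/4)

note 2 onset = 3/2b = 782.609ms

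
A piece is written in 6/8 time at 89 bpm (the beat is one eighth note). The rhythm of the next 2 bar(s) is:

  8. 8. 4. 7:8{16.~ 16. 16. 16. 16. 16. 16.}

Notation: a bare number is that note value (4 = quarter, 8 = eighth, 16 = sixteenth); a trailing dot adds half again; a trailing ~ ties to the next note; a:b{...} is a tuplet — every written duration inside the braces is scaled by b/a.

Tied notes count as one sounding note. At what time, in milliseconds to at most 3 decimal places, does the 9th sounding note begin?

note 9 onset = 78/7b = 7512.039ms

1. 0.0ms @ 0 + 1011.236ms (3/2)
2. 1011.236ms @ 3/2 + 1011.236ms (3/2)
3. 2022.472ms @ 3 + 2022.472ms (3)
4. 4044.944ms @ 6 + 1155.698ms (12/7)
5. 5200.642ms @ 54/7 + 577.849ms (6/7)
6. 5778.491ms @ 60/7 + 577.849ms (6/7)
7. 6356.34ms @ 66/7 + 577.849ms (6/7)
8. 6934.189ms @ 72/7 + 577.849ms (6/7)
9. 7512.039ms @ 78/7 + 577.849ms (6/7)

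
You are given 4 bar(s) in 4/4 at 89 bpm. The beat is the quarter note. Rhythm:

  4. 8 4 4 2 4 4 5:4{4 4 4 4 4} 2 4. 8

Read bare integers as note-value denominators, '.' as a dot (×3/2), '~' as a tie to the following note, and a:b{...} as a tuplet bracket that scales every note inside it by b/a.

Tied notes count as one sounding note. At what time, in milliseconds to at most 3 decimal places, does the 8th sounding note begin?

note 8 onset = 8b = 5393.258ms

1. 0.0ms @ 0 + 1011.236ms (3/2)
2. 1011.236ms @ 3/2 + 337.079ms (1/2)
3. 1348.315ms @ 2 + 674.157ms (1)
4. 2022.472ms @ 3 + 674.157ms (1)
5. 2696.629ms @ 4 + 1348.315ms (2)
6. 4044.944ms @ 6 + 674.157ms (1)
7. 4719.101ms @ 7 + 674.157ms (1)
8. 5393.258ms @ 8 + 539.326ms (4/5)
9. 5932.584ms @ 44/5 + 539.326ms (4/5)
10. 6471.91ms @ 48/5 + 539.326ms (4/5)
11. 7011.236ms @ 52/5 + 539.326ms (4/5)
12. 7550.562ms @ 56/5 + 539.326ms (4/5)
13. 8089.888ms @ 12 + 1348.315ms (2)
14. 9438.202ms @ 14 + 1011.236ms (3/2)
15. 10449.438ms @ 31/2 + 337.079ms (1/2)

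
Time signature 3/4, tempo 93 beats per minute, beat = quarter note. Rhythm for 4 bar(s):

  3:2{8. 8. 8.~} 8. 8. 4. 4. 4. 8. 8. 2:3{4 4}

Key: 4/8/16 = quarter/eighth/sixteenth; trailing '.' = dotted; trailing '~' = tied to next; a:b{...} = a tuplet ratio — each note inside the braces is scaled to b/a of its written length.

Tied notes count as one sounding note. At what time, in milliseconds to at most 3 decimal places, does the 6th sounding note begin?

note 6 onset = 9/2b = 2903.226ms

1. 0.0ms @ 0 + 322.581ms (1/2)
2. 322.581ms @ 1/2 + 322.581ms (1/2)
3. 645.161ms @ 1 + 806.452ms (5/4)
4. 1451.613ms @ 9/4 + 483.871ms (3/4)
5. 1935.484ms @ 3 + 967.742ms (3/2)
6. 2903.226ms @ 9/2 + 967.742ms (3/2)
7. 3870.968ms @ 6 + 967.742ms (3/2)
8. 4838.71ms @ 15/2 + 483.871ms (3/4)
9. 5322.581ms @ 33/4 + 483.871ms (3/4)
10. 5806.452ms @ 9 + 967.742ms (3/2)
11. 6774.194ms @ 21/2 + 967.742ms (3/2)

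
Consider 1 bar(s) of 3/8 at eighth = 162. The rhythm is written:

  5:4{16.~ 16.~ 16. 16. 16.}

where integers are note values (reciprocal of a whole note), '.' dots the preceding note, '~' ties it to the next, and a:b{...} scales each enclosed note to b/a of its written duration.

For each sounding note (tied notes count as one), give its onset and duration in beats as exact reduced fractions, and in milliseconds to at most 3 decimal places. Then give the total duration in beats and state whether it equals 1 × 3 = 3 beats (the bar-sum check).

1) 0.0ms=0b +666.667ms=9/5b
2) 666.667ms=9/5b +222.222ms=3/5b
3) 888.889ms=12/5b +222.222ms=3/5b
Σ=3b of 3 (162bpm 3/8) — PASS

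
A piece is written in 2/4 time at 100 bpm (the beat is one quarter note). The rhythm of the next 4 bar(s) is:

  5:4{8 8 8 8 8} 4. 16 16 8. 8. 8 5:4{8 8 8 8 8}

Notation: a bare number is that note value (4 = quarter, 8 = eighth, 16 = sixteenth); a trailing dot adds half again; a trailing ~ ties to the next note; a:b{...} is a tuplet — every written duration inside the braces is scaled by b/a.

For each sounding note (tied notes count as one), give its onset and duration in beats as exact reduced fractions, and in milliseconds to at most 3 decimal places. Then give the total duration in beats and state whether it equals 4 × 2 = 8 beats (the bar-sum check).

1) 0.0ms=0b +240.0ms=2/5b
2) 240.0ms=2/5b +240.0ms=2/5b
3) 480.0ms=4/5b +240.0ms=2/5b
4) 720.0ms=6/5b +240.0ms=2/5b
5) 960.0ms=8/5b +240.0ms=2/5b
6) 1200.0ms=2b +900.0ms=3/2b
7) 2100.0ms=7/2b +150.0ms=1/4b
8) 2250.0ms=15/4b +150.0ms=1/4b
9) 2400.0ms=4b +450.0ms=3/4b
10) 2850.0ms=19/4b +450.0ms=3/4b
11) 3300.0ms=11/2b +300.0ms=1/2b
12) 3600.0ms=6b +240.0ms=2/5b
13) 3840.0ms=32/5b +240.0ms=2/5b
14) 4080.0ms=34/5b +240.0ms=2/5b
15) 4320.0ms=36/5b +240.0ms=2/5b
16) 4560.0ms=38/5b +240.0ms=2/5b
Σ=8b of 8 (100bpm 2/4) — PASS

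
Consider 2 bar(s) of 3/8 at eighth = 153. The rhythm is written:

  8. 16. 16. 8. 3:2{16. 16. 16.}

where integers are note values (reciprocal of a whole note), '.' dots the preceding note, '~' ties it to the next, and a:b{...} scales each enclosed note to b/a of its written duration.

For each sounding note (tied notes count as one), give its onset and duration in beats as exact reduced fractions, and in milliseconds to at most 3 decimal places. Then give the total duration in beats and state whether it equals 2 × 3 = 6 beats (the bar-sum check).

1) 0.0ms=0b +588.235ms=3/2b
2) 588.235ms=3/2b +294.118ms=3/4b
3) 882.353ms=9/4b +294.118ms=3/4b
4) 1176.471ms=3b +588.235ms=3/2b
5) 1764.706ms=9/2b +196.078ms=1/2b
6) 1960.784ms=5b +196.078ms=1/2b
7) 2156.863ms=11/2b +196.078ms=1/2b
Σ=6b of 6 (153bpm 3/8) — PASS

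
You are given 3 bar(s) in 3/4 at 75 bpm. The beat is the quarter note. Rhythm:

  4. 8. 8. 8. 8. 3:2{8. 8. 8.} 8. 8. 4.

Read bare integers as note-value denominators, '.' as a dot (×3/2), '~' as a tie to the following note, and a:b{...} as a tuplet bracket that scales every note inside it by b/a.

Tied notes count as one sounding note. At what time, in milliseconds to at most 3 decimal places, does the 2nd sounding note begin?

1. 0.0ms @ 0 + 1200.0ms (3/2)
2. 1200.0ms @ 3/2 + 600.0ms (3/4)
3. 1800.0ms @ 9/4 + 600.0ms (3/4)
4. 2400.0ms @ 3 + 600.0ms (3/4)
5. 3000.0ms @ 15/4 + 600.0ms (3/4)
6. 3600.0ms @ 9/2 + 400.0ms (1/2)
7. 4000.0ms @ 5 + 400.0ms (1/2)
8. 4400.0ms @ 11/2 + 400.0ms (1/2)
9. 4800.0ms @ 6 + 600.0ms (3/4)
10. 5400.0ms @ 27/4 + 600.0ms (3/4)
11. 6000.0ms @ 15/2 + 1200.0ms (3/2)

note 2 onset = 3/2b = 1200.0ms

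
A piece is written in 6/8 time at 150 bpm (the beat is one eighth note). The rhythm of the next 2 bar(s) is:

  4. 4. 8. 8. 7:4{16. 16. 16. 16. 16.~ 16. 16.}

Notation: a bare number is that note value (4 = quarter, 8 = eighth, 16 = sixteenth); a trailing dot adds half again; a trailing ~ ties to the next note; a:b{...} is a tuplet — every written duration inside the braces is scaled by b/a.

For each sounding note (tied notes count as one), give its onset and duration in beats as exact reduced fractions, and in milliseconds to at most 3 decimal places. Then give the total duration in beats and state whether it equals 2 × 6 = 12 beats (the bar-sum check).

1) 0.0ms=0b +1200.0ms=3b
2) 1200.0ms=3b +1200.0ms=3b
3) 2400.0ms=6b +600.0ms=3/2b
4) 3000.0ms=15/2b +600.0ms=3/2b
5) 3600.0ms=9b +171.429ms=3/7b
6) 3771.429ms=66/7b +171.429ms=3/7b
7) 3942.857ms=69/7b +171.429ms=3/7b
8) 4114.286ms=72/7b +171.429ms=3/7b
9) 4285.714ms=75/7b +342.857ms=6/7b
10) 4628.571ms=81/7b +171.429ms=3/7b
Σ=12b of 12 (150bpm 6/8) — PASS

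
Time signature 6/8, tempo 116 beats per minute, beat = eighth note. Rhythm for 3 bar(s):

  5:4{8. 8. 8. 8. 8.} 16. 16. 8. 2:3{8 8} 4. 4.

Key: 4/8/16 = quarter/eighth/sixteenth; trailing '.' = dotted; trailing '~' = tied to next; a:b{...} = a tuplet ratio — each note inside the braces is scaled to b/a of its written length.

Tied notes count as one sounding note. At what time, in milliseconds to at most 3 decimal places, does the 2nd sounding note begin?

note 2 onset = 6/5b = 620.69ms

1. 0.0ms @ 0 + 620.69ms (6/5)
2. 620.69ms @ 6/5 + 620.69ms (6/5)
3. 1241.379ms @ 12/5 + 620.69ms (6/5)
4. 1862.069ms @ 18/5 + 620.69ms (6/5)
5. 2482.759ms @ 24/5 + 620.69ms (6/5)
6. 3103.448ms @ 6 + 387.931ms (3/4)
7. 3491.379ms @ 27/4 + 387.931ms (3/4)
8. 3879.31ms @ 15/2 + 775.862ms (3/2)
9. 4655.172ms @ 9 + 775.862ms (3/2)
10. 5431.034ms @ 21/2 + 775.862ms (3/2)
11. 6206.897ms @ 12 + 1551.724ms (3)
12. 7758.621ms @ 15 + 1551.724ms (3)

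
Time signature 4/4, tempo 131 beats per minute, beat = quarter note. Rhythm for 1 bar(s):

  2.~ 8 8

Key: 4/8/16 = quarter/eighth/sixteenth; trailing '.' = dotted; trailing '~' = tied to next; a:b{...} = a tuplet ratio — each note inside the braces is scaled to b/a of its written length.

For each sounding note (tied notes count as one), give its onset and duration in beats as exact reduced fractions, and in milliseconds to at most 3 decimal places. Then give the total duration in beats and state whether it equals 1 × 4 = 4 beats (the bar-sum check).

1) 0.0ms=0b +1603.053ms=7/2b
2) 1603.053ms=7/2b +229.008ms=1/2b
Σ=4b of 4 (131bpm 4/4) — PASS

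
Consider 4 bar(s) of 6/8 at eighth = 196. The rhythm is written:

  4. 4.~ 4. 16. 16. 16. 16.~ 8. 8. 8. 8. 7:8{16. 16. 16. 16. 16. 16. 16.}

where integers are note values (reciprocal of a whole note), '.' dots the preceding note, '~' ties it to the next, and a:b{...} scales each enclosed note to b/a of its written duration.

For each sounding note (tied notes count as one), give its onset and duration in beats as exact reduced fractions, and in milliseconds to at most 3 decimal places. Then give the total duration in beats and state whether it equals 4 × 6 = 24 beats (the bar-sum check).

1) 0.0ms=0b +918.367ms=3b
2) 918.367ms=3b +1836.735ms=6b
3) 2755.102ms=9b +229.592ms=3/4b
4) 2984.694ms=39/4b +229.592ms=3/4b
5) 3214.286ms=21/2b +229.592ms=3/4b
6) 3443.878ms=45/4b +688.776ms=9/4b
7) 4132.653ms=27/2b +459.184ms=3/2b
8) 4591.837ms=15b +459.184ms=3/2b
9) 5051.02ms=33/2b +459.184ms=3/2b
10) 5510.204ms=18b +262.391ms=6/7b
11) 5772.595ms=132/7b +262.391ms=6/7b
12) 6034.985ms=138/7b +262.391ms=6/7b
13) 6297.376ms=144/7b +262.391ms=6/7b
14) 6559.767ms=150/7b +262.391ms=6/7b
15) 6822.157ms=156/7b +262.391ms=6/7b
16) 7084.548ms=162/7b +262.391ms=6/7b
Σ=24b of 24 (196bpm 6/8) — PASS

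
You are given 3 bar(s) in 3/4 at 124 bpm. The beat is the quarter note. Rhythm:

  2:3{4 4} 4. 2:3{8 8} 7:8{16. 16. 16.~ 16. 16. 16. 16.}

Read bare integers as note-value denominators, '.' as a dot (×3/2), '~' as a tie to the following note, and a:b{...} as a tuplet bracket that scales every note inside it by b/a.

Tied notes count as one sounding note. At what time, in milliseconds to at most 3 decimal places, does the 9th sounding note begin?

1. 0.0ms @ 0 + 725.806ms (3/2)
2. 725.806ms @ 3/2 + 725.806ms (3/2)
3. 1451.613ms @ 3 + 725.806ms (3/2)
4. 2177.419ms @ 9/2 + 362.903ms (3/4)
5. 2540.323ms @ 21/4 + 362.903ms (3/4)
6. 2903.226ms @ 6 + 207.373ms (3/7)
7. 3110.599ms @ 45/7 + 207.373ms (3/7)
8. 3317.972ms @ 48/7 + 414.747ms (6/7)
9. 3732.719ms @ 54/7 + 207.373ms (3/7)
10. 3940.092ms @ 57/7 + 207.373ms (3/7)
11. 4147.465ms @ 60/7 + 207.373ms (3/7)

note 9 onset = 54/7b = 3732.719ms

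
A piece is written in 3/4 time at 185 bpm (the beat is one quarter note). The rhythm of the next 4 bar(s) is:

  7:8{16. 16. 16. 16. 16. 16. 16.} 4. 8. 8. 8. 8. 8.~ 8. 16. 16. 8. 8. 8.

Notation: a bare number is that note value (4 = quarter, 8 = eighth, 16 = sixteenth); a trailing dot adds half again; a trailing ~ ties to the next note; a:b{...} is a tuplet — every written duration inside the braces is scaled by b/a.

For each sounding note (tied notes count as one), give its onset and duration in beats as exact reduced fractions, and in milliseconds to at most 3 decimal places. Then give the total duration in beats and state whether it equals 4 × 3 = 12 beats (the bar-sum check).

1) 0.0ms=0b +138.996ms=3/7b
2) 138.996ms=3/7b +138.996ms=3/7b
3) 277.992ms=6/7b +138.996ms=3/7b
4) 416.988ms=9/7b +138.996ms=3/7b
5) 555.985ms=12/7b +138.996ms=3/7b
6) 694.981ms=15/7b +138.996ms=3/7b
7) 833.977ms=18/7b +138.996ms=3/7b
8) 972.973ms=3b +486.486ms=3/2b
9) 1459.459ms=9/2b +243.243ms=3/4b
10) 1702.703ms=21/4b +243.243ms=3/4b
11) 1945.946ms=6b +243.243ms=3/4b
12) 2189.189ms=27/4b +243.243ms=3/4b
13) 2432.432ms=15/2b +486.486ms=3/2b
14) 2918.919ms=9b +121.622ms=3/8b
15) 3040.541ms=75/8b +121.622ms=3/8b
16) 3162.162ms=39/4b +243.243ms=3/4b
17) 3405.405ms=21/2b +243.243ms=3/4b
18) 3648.649ms=45/4b +243.243ms=3/4b
Σ=12b of 12 (185bpm 3/4) — PASS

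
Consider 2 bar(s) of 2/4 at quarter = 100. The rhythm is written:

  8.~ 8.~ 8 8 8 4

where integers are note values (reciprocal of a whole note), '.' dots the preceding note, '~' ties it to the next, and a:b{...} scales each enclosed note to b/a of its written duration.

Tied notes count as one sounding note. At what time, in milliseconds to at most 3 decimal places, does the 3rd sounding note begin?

1. 0.0ms @ 0 + 1200.0ms (2)
2. 1200.0ms @ 2 + 300.0ms (1/2)
3. 1500.0ms @ 5/2 + 300.0ms (1/2)
4. 1800.0ms @ 3 + 600.0ms (1)

note 3 onset = 5/2b = 1500.0ms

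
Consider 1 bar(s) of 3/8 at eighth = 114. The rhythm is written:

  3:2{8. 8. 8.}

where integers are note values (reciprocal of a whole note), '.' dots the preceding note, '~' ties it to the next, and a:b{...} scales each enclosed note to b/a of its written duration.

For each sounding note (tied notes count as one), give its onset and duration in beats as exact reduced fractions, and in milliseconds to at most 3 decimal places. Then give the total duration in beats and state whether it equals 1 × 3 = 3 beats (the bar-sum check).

1) 0.0ms=0b +526.316ms=1b
2) 526.316ms=1b +526.316ms=1b
3) 1052.632ms=2b +526.316ms=1b
Σ=3b of 3 (114bpm 3/8) — PASS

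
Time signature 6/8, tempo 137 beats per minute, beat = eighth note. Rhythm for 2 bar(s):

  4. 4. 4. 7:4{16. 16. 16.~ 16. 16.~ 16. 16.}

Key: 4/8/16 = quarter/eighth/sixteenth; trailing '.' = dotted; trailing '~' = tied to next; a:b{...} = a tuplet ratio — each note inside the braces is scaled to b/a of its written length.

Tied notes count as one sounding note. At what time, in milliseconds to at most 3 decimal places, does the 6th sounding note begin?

note 6 onset = 69/7b = 4316.997ms

1. 0.0ms @ 0 + 1313.869ms (3)
2. 1313.869ms @ 3 + 1313.869ms (3)
3. 2627.737ms @ 6 + 1313.869ms (3)
4. 3941.606ms @ 9 + 187.696ms (3/7)
5. 4129.301ms @ 66/7 + 187.696ms (3/7)
6. 4316.997ms @ 69/7 + 375.391ms (6/7)
7. 4692.388ms @ 75/7 + 375.391ms (6/7)
8. 5067.779ms @ 81/7 + 187.696ms (3/7)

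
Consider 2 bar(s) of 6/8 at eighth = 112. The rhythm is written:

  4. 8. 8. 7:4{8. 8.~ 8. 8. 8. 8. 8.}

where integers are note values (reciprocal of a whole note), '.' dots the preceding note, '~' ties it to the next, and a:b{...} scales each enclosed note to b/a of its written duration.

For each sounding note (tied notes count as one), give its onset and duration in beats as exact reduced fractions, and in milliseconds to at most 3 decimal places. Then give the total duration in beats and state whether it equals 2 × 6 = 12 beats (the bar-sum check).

1) 0.0ms=0b +1607.143ms=3b
2) 1607.143ms=3b +803.571ms=3/2b
3) 2410.714ms=9/2b +803.571ms=3/2b
4) 3214.286ms=6b +459.184ms=6/7b
5) 3673.469ms=48/7b +918.367ms=12/7b
6) 4591.837ms=60/7b +459.184ms=6/7b
7) 5051.02ms=66/7b +459.184ms=6/7b
8) 5510.204ms=72/7b +459.184ms=6/7b
9) 5969.388ms=78/7b +459.184ms=6/7b
Σ=12b of 12 (112bpm 6/8) — PASS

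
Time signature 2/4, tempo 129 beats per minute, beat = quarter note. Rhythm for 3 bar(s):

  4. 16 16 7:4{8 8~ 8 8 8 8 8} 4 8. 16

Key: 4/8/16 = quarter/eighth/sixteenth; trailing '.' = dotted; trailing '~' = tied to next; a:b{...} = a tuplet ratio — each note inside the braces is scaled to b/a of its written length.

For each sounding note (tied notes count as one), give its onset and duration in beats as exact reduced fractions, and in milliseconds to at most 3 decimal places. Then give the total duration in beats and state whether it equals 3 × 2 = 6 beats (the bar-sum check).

1) 0.0ms=0b +697.674ms=3/2b
2) 697.674ms=3/2b +116.279ms=1/4b
3) 813.953ms=7/4b +116.279ms=1/4b
4) 930.233ms=2b +132.89ms=2/7b
5) 1063.123ms=16/7b +265.781ms=4/7b
6) 1328.904ms=20/7b +132.89ms=2/7b
7) 1461.794ms=22/7b +132.89ms=2/7b
8) 1594.684ms=24/7b +132.89ms=2/7b
9) 1727.575ms=26/7b +132.89ms=2/7b
10) 1860.465ms=4b +465.116ms=1b
11) 2325.581ms=5b +348.837ms=3/4b
12) 2674.419ms=23/4b +116.279ms=1/4b
Σ=6b of 6 (129bpm 2/4) — PASS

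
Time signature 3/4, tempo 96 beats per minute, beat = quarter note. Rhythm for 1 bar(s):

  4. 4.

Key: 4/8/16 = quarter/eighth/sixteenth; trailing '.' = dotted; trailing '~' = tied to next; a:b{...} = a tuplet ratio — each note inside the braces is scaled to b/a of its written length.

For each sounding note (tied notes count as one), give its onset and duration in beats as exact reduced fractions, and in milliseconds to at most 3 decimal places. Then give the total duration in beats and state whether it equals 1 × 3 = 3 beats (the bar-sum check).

1) 0.0ms=0b +937.5ms=3/2b
2) 937.5ms=3/2b +937.5ms=3/2b
Σ=3b of 3 (96bpm 3/4) — PASS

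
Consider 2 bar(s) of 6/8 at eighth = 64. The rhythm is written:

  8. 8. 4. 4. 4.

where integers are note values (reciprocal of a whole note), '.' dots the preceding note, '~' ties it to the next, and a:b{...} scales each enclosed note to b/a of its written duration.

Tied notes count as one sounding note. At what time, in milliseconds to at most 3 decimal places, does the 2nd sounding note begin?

note 2 onset = 3/2b = 1406.25ms

1. 0.0ms @ 0 + 1406.25ms (3/2)
2. 1406.25ms @ 3/2 + 1406.25ms (3/2)
3. 2812.5ms @ 3 + 2812.5ms (3)
4. 5625.0ms @ 6 + 2812.5ms (3)
5. 8437.5ms @ 9 + 2812.5ms (3)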